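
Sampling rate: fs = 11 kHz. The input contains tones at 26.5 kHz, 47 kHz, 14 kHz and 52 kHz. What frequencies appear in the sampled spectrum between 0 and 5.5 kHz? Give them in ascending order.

3 kHz, 4.5 kHz

fs/2 = 5.5 kHz.
26.5 kHz mod fs = 4.5 kHz.
4.5 kHz ≤ fs/2 = 5.5 kHz, appears at 4.5 kHz.
47 kHz mod fs = 3 kHz.
3 kHz ≤ fs/2 = 5.5 kHz, appears at 3 kHz.
14 kHz mod fs = 3 kHz.
3 kHz ≤ fs/2 = 5.5 kHz, appears at 3 kHz.
52 kHz mod fs = 8 kHz.
8 kHz > fs/2 = 5.5 kHz, folds to fs − 8 kHz = 3 kHz.
Distinct values: {3 kHz, 4.5 kHz}.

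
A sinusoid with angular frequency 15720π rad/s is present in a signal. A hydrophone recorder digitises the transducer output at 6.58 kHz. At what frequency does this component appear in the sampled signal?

1.28 kHz

ω = 15720π rad/s → f = ω/(2π) = 7860 Hz = 7.86 kHz.
7.86 kHz mod fs = 1.28 kHz.
1.28 kHz ≤ fs/2 = 3.29 kHz, appears at 1.28 kHz.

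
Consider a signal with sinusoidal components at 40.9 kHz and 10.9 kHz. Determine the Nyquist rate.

Highest-frequency component: 40.9 kHz.
Nyquist rate = 2 × 40.9 kHz = 81.8 kHz.

81.8 kHz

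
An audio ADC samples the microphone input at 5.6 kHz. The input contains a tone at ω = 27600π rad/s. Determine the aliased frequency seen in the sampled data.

2.6 kHz

ω = 27600π rad/s → f = ω/(2π) = 13800 Hz = 13.8 kHz.
13.8 kHz mod fs = 2.6 kHz.
2.6 kHz ≤ fs/2 = 2.8 kHz, appears at 2.6 kHz.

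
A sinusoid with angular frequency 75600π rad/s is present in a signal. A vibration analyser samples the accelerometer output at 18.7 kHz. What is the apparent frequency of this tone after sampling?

ω = 75600π rad/s → f = ω/(2π) = 37800 Hz = 37.8 kHz.
37.8 kHz mod fs = 0.4 kHz.
0.4 kHz ≤ fs/2 = 9.35 kHz, appears at 0.4 kHz.

0.4 kHz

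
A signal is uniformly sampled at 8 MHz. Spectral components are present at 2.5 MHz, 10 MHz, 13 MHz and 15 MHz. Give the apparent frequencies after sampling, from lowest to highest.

1 MHz, 2 MHz, 2.5 MHz, 3 MHz

fs/2 = 4 MHz.
2.5 MHz ≤ fs/2 = 4 MHz, passes unchanged.
10 MHz mod fs = 2 MHz.
2 MHz ≤ fs/2 = 4 MHz, appears at 2 MHz.
13 MHz mod fs = 5 MHz.
5 MHz > fs/2 = 4 MHz, folds to fs − 5 MHz = 3 MHz.
15 MHz mod fs = 7 MHz.
7 MHz > fs/2 = 4 MHz, folds to fs − 7 MHz = 1 MHz.
Distinct values: {1 MHz, 2 MHz, 2.5 MHz, 3 MHz}.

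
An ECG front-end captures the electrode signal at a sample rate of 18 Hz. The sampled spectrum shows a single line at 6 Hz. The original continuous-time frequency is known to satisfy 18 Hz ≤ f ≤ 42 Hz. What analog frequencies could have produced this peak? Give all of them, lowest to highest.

24 Hz, 30 Hz, 42 Hz

Frequencies that alias to 6 Hz are k·fs ± 6 Hz for integer k ≥ 0.
k=0: 6 Hz.
k=1: 12 Hz, 24 Hz.
k=2: 30 Hz, 42 Hz.
k=3: 48 Hz, 60 Hz.
Within [18 Hz, 42 Hz]: 24 Hz, 30 Hz, 42 Hz.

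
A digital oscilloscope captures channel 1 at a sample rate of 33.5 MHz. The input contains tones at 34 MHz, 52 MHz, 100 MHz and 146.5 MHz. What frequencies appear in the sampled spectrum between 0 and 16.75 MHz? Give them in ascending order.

fs/2 = 16.75 MHz.
34 MHz mod fs = 0.5 MHz.
0.5 MHz ≤ fs/2 = 16.75 MHz, appears at 0.5 MHz.
52 MHz mod fs = 18.5 MHz.
18.5 MHz > fs/2 = 16.75 MHz, folds to fs − 18.5 MHz = 15 MHz.
100 MHz mod fs = 33 MHz.
33 MHz > fs/2 = 16.75 MHz, folds to fs − 33 MHz = 0.5 MHz.
146.5 MHz mod fs = 12.5 MHz.
12.5 MHz ≤ fs/2 = 16.75 MHz, appears at 12.5 MHz.
Distinct values: {0.5 MHz, 12.5 MHz, 15 MHz}.

0.5 MHz, 12.5 MHz, 15 MHz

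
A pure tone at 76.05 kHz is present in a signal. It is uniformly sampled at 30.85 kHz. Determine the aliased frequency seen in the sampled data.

14.35 kHz

76.05 kHz mod fs = 14.35 kHz.
14.35 kHz ≤ fs/2 = 15.425 kHz, appears at 14.35 kHz.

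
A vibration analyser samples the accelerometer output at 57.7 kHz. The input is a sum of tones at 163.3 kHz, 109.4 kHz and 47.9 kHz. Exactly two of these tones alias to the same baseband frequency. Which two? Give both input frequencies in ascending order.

47.9 kHz, 163.3 kHz

fs/2 = 28.85 kHz.
163.3 kHz mod fs = 47.9 kHz.
47.9 kHz > fs/2 = 28.85 kHz, folds to fs − 47.9 kHz = 9.8 kHz.
109.4 kHz mod fs = 51.7 kHz.
51.7 kHz > fs/2 = 28.85 kHz, folds to fs − 51.7 kHz = 6 kHz.
47.9 kHz > fs/2 = 28.85 kHz, folds to fs − 47.9 kHz = 9.8 kHz.
47.9 kHz and 163.3 kHz both map to 9.8 kHz.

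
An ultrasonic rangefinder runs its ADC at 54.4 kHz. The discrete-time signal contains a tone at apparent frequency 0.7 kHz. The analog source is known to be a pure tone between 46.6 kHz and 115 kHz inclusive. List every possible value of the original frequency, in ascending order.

53.7 kHz, 55.1 kHz, 108.1 kHz, 109.5 kHz

Frequencies that alias to 0.7 kHz are k·fs ± 0.7 kHz for integer k ≥ 0.
k=0: 0.7 kHz.
k=1: 53.7 kHz, 55.1 kHz.
k=2: 108.1 kHz, 109.5 kHz.
k=3: 162.5 kHz, 163.9 kHz.
Within [46.6 kHz, 115 kHz]: 53.7 kHz, 55.1 kHz, 108.1 kHz, 109.5 kHz.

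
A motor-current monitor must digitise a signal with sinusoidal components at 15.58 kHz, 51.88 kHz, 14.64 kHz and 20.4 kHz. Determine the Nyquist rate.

103.76 kHz

Highest-frequency component: 51.88 kHz.
Nyquist rate = 2 × 51.88 kHz = 103.76 kHz.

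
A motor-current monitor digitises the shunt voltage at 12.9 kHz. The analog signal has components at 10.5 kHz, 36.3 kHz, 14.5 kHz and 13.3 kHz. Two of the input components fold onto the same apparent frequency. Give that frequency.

2.4 kHz

fs/2 = 6.45 kHz.
10.5 kHz > fs/2 = 6.45 kHz, folds to fs − 10.5 kHz = 2.4 kHz.
36.3 kHz mod fs = 10.5 kHz.
10.5 kHz > fs/2 = 6.45 kHz, folds to fs − 10.5 kHz = 2.4 kHz.
14.5 kHz mod fs = 1.6 kHz.
1.6 kHz ≤ fs/2 = 6.45 kHz, appears at 1.6 kHz.
13.3 kHz mod fs = 0.4 kHz.
0.4 kHz ≤ fs/2 = 6.45 kHz, appears at 0.4 kHz.
10.5 kHz and 36.3 kHz both map to 2.4 kHz.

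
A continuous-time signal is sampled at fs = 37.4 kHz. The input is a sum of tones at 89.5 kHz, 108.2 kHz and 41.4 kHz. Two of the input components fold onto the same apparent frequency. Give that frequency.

4 kHz

fs/2 = 18.7 kHz.
89.5 kHz mod fs = 14.7 kHz.
14.7 kHz ≤ fs/2 = 18.7 kHz, appears at 14.7 kHz.
108.2 kHz mod fs = 33.4 kHz.
33.4 kHz > fs/2 = 18.7 kHz, folds to fs − 33.4 kHz = 4 kHz.
41.4 kHz mod fs = 4 kHz.
4 kHz ≤ fs/2 = 18.7 kHz, appears at 4 kHz.
41.4 kHz and 108.2 kHz both map to 4 kHz.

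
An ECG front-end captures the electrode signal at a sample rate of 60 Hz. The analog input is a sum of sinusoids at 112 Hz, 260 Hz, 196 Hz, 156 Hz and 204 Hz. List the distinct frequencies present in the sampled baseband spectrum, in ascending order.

fs/2 = 30 Hz.
112 Hz mod fs = 52 Hz.
52 Hz > fs/2 = 30 Hz, folds to fs − 52 Hz = 8 Hz.
260 Hz mod fs = 20 Hz.
20 Hz ≤ fs/2 = 30 Hz, appears at 20 Hz.
196 Hz mod fs = 16 Hz.
16 Hz ≤ fs/2 = 30 Hz, appears at 16 Hz.
156 Hz mod fs = 36 Hz.
36 Hz > fs/2 = 30 Hz, folds to fs − 36 Hz = 24 Hz.
204 Hz mod fs = 24 Hz.
24 Hz ≤ fs/2 = 30 Hz, appears at 24 Hz.
Distinct values: {8 Hz, 16 Hz, 20 Hz, 24 Hz}.

8 Hz, 16 Hz, 20 Hz, 24 Hz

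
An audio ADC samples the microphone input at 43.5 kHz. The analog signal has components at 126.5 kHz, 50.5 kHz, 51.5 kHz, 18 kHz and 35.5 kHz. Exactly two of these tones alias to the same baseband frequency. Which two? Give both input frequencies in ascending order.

35.5 kHz, 51.5 kHz

fs/2 = 21.75 kHz.
126.5 kHz mod fs = 39.5 kHz.
39.5 kHz > fs/2 = 21.75 kHz, folds to fs − 39.5 kHz = 4 kHz.
50.5 kHz mod fs = 7 kHz.
7 kHz ≤ fs/2 = 21.75 kHz, appears at 7 kHz.
51.5 kHz mod fs = 8 kHz.
8 kHz ≤ fs/2 = 21.75 kHz, appears at 8 kHz.
18 kHz ≤ fs/2 = 21.75 kHz, passes unchanged.
35.5 kHz > fs/2 = 21.75 kHz, folds to fs − 35.5 kHz = 8 kHz.
35.5 kHz and 51.5 kHz both map to 8 kHz.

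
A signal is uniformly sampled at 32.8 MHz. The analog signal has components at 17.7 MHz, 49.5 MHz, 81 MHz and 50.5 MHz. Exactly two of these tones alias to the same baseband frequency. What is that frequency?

fs/2 = 16.4 MHz.
17.7 MHz > fs/2 = 16.4 MHz, folds to fs − 17.7 MHz = 15.1 MHz.
49.5 MHz mod fs = 16.7 MHz.
16.7 MHz > fs/2 = 16.4 MHz, folds to fs − 16.7 MHz = 16.1 MHz.
81 MHz mod fs = 15.4 MHz.
15.4 MHz ≤ fs/2 = 16.4 MHz, appears at 15.4 MHz.
50.5 MHz mod fs = 17.7 MHz.
17.7 MHz > fs/2 = 16.4 MHz, folds to fs − 17.7 MHz = 15.1 MHz.
17.7 MHz and 50.5 MHz both map to 15.1 MHz.

15.1 MHz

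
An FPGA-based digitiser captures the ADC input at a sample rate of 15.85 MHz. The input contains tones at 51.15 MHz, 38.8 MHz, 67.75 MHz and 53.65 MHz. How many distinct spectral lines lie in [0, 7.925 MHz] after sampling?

4

fs/2 = 7.925 MHz.
51.15 MHz mod fs = 3.6 MHz.
3.6 MHz ≤ fs/2 = 7.925 MHz, appears at 3.6 MHz.
38.8 MHz mod fs = 7.1 MHz.
7.1 MHz ≤ fs/2 = 7.925 MHz, appears at 7.1 MHz.
67.75 MHz mod fs = 4.35 MHz.
4.35 MHz ≤ fs/2 = 7.925 MHz, appears at 4.35 MHz.
53.65 MHz mod fs = 6.1 MHz.
6.1 MHz ≤ fs/2 = 7.925 MHz, appears at 6.1 MHz.
Distinct values: {3.6 MHz, 4.35 MHz, 6.1 MHz, 7.1 MHz} → 4.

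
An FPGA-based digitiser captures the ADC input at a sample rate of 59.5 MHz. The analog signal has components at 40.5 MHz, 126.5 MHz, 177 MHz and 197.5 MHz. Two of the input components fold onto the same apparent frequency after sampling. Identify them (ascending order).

40.5 MHz, 197.5 MHz

fs/2 = 29.75 MHz.
40.5 MHz > fs/2 = 29.75 MHz, folds to fs − 40.5 MHz = 19 MHz.
126.5 MHz mod fs = 7.5 MHz.
7.5 MHz ≤ fs/2 = 29.75 MHz, appears at 7.5 MHz.
177 MHz mod fs = 58 MHz.
58 MHz > fs/2 = 29.75 MHz, folds to fs − 58 MHz = 1.5 MHz.
197.5 MHz mod fs = 19 MHz.
19 MHz ≤ fs/2 = 29.75 MHz, appears at 19 MHz.
40.5 MHz and 197.5 MHz both map to 19 MHz.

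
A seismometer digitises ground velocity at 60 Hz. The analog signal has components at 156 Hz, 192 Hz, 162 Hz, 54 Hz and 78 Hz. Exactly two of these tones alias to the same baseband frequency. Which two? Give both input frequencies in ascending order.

78 Hz, 162 Hz

fs/2 = 30 Hz.
156 Hz mod fs = 36 Hz.
36 Hz > fs/2 = 30 Hz, folds to fs − 36 Hz = 24 Hz.
192 Hz mod fs = 12 Hz.
12 Hz ≤ fs/2 = 30 Hz, appears at 12 Hz.
162 Hz mod fs = 42 Hz.
42 Hz > fs/2 = 30 Hz, folds to fs − 42 Hz = 18 Hz.
54 Hz > fs/2 = 30 Hz, folds to fs − 54 Hz = 6 Hz.
78 Hz mod fs = 18 Hz.
18 Hz ≤ fs/2 = 30 Hz, appears at 18 Hz.
78 Hz and 162 Hz both map to 18 Hz.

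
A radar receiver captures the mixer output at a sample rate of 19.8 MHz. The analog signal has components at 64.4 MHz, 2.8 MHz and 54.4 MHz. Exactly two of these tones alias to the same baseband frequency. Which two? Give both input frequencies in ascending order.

fs/2 = 9.9 MHz.
64.4 MHz mod fs = 5 MHz.
5 MHz ≤ fs/2 = 9.9 MHz, appears at 5 MHz.
2.8 MHz ≤ fs/2 = 9.9 MHz, passes unchanged.
54.4 MHz mod fs = 14.8 MHz.
14.8 MHz > fs/2 = 9.9 MHz, folds to fs − 14.8 MHz = 5 MHz.
54.4 MHz and 64.4 MHz both map to 5 MHz.

54.4 MHz, 64.4 MHz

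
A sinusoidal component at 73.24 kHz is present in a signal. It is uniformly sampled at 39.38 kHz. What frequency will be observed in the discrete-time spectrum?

73.24 kHz mod fs = 33.86 kHz.
33.86 kHz > fs/2 = 19.69 kHz, folds to fs − 33.86 kHz = 5.52 kHz.

5.52 kHz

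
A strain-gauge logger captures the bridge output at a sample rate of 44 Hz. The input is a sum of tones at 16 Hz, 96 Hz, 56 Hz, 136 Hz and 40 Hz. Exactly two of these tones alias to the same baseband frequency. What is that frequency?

4 Hz

fs/2 = 22 Hz.
16 Hz ≤ fs/2 = 22 Hz, passes unchanged.
96 Hz mod fs = 8 Hz.
8 Hz ≤ fs/2 = 22 Hz, appears at 8 Hz.
56 Hz mod fs = 12 Hz.
12 Hz ≤ fs/2 = 22 Hz, appears at 12 Hz.
136 Hz mod fs = 4 Hz.
4 Hz ≤ fs/2 = 22 Hz, appears at 4 Hz.
40 Hz > fs/2 = 22 Hz, folds to fs − 40 Hz = 4 Hz.
40 Hz and 136 Hz both map to 4 Hz.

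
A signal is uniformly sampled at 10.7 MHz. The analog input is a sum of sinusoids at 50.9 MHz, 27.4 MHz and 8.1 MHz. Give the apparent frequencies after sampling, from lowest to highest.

fs/2 = 5.35 MHz.
50.9 MHz mod fs = 8.1 MHz.
8.1 MHz > fs/2 = 5.35 MHz, folds to fs − 8.1 MHz = 2.6 MHz.
27.4 MHz mod fs = 6 MHz.
6 MHz > fs/2 = 5.35 MHz, folds to fs − 6 MHz = 4.7 MHz.
8.1 MHz > fs/2 = 5.35 MHz, folds to fs − 8.1 MHz = 2.6 MHz.
Distinct values: {2.6 MHz, 4.7 MHz}.

2.6 MHz, 4.7 MHz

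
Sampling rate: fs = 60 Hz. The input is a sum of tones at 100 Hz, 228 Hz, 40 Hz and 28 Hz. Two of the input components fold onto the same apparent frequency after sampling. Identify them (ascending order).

40 Hz, 100 Hz

fs/2 = 30 Hz.
100 Hz mod fs = 40 Hz.
40 Hz > fs/2 = 30 Hz, folds to fs − 40 Hz = 20 Hz.
228 Hz mod fs = 48 Hz.
48 Hz > fs/2 = 30 Hz, folds to fs − 48 Hz = 12 Hz.
40 Hz > fs/2 = 30 Hz, folds to fs − 40 Hz = 20 Hz.
28 Hz ≤ fs/2 = 30 Hz, passes unchanged.
40 Hz and 100 Hz both map to 20 Hz.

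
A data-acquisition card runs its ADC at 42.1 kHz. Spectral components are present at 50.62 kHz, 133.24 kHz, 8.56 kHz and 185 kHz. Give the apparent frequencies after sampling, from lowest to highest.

6.94 kHz, 8.52 kHz, 8.56 kHz, 16.6 kHz

fs/2 = 21.05 kHz.
50.62 kHz mod fs = 8.52 kHz.
8.52 kHz ≤ fs/2 = 21.05 kHz, appears at 8.52 kHz.
133.24 kHz mod fs = 6.94 kHz.
6.94 kHz ≤ fs/2 = 21.05 kHz, appears at 6.94 kHz.
8.56 kHz ≤ fs/2 = 21.05 kHz, passes unchanged.
185 kHz mod fs = 16.6 kHz.
16.6 kHz ≤ fs/2 = 21.05 kHz, appears at 16.6 kHz.
Distinct values: {6.94 kHz, 8.52 kHz, 8.56 kHz, 16.6 kHz}.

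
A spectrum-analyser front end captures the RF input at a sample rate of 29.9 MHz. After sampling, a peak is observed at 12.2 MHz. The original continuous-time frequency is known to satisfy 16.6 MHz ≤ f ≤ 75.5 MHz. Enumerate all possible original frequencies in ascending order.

17.7 MHz, 42.1 MHz, 47.6 MHz, 72 MHz

Frequencies that alias to 12.2 MHz are k·fs ± 12.2 MHz for integer k ≥ 0.
k=0: 12.2 MHz.
k=1: 17.7 MHz, 42.1 MHz.
k=2: 47.6 MHz, 72 MHz.
k=3: 77.5 MHz, 101.9 MHz.
Within [16.6 MHz, 75.5 MHz]: 17.7 MHz, 42.1 MHz, 47.6 MHz, 72 MHz.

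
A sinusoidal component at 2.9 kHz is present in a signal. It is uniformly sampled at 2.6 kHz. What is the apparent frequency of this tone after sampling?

2.9 kHz mod fs = 0.3 kHz.
0.3 kHz ≤ fs/2 = 1.3 kHz, appears at 0.3 kHz.

0.3 kHz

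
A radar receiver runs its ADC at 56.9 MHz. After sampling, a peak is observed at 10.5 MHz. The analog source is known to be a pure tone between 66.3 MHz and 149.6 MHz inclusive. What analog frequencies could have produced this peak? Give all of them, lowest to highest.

67.4 MHz, 103.3 MHz, 124.3 MHz

Frequencies that alias to 10.5 MHz are k·fs ± 10.5 MHz for integer k ≥ 0.
k=0: 10.5 MHz.
k=1: 46.4 MHz, 67.4 MHz.
k=2: 103.3 MHz, 124.3 MHz.
k=3: 160.2 MHz, 181.2 MHz.
Within [66.3 MHz, 149.6 MHz]: 67.4 MHz, 103.3 MHz, 124.3 MHz.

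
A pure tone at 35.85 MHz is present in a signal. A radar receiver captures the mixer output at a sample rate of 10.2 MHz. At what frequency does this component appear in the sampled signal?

4.95 MHz

35.85 MHz mod fs = 5.25 MHz.
5.25 MHz > fs/2 = 5.1 MHz, folds to fs − 5.25 MHz = 4.95 MHz.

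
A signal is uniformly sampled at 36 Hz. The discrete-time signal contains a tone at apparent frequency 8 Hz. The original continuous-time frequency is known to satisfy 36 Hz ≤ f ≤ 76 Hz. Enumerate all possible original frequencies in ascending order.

Frequencies that alias to 8 Hz are k·fs ± 8 Hz for integer k ≥ 0.
k=0: 8 Hz.
k=1: 28 Hz, 44 Hz.
k=2: 64 Hz, 80 Hz.
k=3: 100 Hz, 116 Hz.
Within [36 Hz, 76 Hz]: 44 Hz, 64 Hz.

44 Hz, 64 Hz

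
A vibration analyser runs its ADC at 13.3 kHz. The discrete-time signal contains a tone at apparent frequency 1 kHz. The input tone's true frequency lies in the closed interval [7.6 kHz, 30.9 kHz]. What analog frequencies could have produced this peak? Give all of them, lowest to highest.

12.3 kHz, 14.3 kHz, 25.6 kHz, 27.6 kHz

Frequencies that alias to 1 kHz are k·fs ± 1 kHz for integer k ≥ 0.
k=0: 1 kHz.
k=1: 12.3 kHz, 14.3 kHz.
k=2: 25.6 kHz, 27.6 kHz.
k=3: 38.9 kHz, 40.9 kHz.
Within [7.6 kHz, 30.9 kHz]: 12.3 kHz, 14.3 kHz, 25.6 kHz, 27.6 kHz.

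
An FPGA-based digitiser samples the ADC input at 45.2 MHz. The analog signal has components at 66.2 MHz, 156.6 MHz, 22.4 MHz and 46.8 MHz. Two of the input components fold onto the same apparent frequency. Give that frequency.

21 MHz

fs/2 = 22.6 MHz.
66.2 MHz mod fs = 21 MHz.
21 MHz ≤ fs/2 = 22.6 MHz, appears at 21 MHz.
156.6 MHz mod fs = 21 MHz.
21 MHz ≤ fs/2 = 22.6 MHz, appears at 21 MHz.
22.4 MHz ≤ fs/2 = 22.6 MHz, passes unchanged.
46.8 MHz mod fs = 1.6 MHz.
1.6 MHz ≤ fs/2 = 22.6 MHz, appears at 1.6 MHz.
66.2 MHz and 156.6 MHz both map to 21 MHz.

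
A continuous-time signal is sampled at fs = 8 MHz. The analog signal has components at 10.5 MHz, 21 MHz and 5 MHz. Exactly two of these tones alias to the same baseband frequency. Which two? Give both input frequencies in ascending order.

fs/2 = 4 MHz.
10.5 MHz mod fs = 2.5 MHz.
2.5 MHz ≤ fs/2 = 4 MHz, appears at 2.5 MHz.
21 MHz mod fs = 5 MHz.
5 MHz > fs/2 = 4 MHz, folds to fs − 5 MHz = 3 MHz.
5 MHz > fs/2 = 4 MHz, folds to fs − 5 MHz = 3 MHz.
5 MHz and 21 MHz both map to 3 MHz.

5 MHz, 21 MHz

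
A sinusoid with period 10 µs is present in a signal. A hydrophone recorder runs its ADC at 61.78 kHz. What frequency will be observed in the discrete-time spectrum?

T = 10 µs → f = 1/T = 100 kHz.
100 kHz mod fs = 38.22 kHz.
38.22 kHz > fs/2 = 30.89 kHz, folds to fs − 38.22 kHz = 23.56 kHz.

23.56 kHz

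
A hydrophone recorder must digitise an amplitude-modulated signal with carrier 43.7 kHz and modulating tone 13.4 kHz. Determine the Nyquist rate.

114.2 kHz

AM sidebands sit at fc ± fm = 30.3 kHz and 57.1 kHz.
Highest-frequency component: 57.1 kHz.
Nyquist rate = 2 × 57.1 kHz = 114.2 kHz.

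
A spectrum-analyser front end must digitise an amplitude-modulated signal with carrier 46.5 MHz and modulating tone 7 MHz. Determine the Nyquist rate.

AM sidebands sit at fc ± fm = 39.5 MHz and 53.5 MHz.
Highest-frequency component: 53.5 MHz.
Nyquist rate = 2 × 53.5 MHz = 107 MHz.

107 MHz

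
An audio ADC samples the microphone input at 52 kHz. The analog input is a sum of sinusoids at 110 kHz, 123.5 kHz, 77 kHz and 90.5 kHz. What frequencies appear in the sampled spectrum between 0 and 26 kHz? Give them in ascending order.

6 kHz, 13.5 kHz, 19.5 kHz, 25 kHz

fs/2 = 26 kHz.
110 kHz mod fs = 6 kHz.
6 kHz ≤ fs/2 = 26 kHz, appears at 6 kHz.
123.5 kHz mod fs = 19.5 kHz.
19.5 kHz ≤ fs/2 = 26 kHz, appears at 19.5 kHz.
77 kHz mod fs = 25 kHz.
25 kHz ≤ fs/2 = 26 kHz, appears at 25 kHz.
90.5 kHz mod fs = 38.5 kHz.
38.5 kHz > fs/2 = 26 kHz, folds to fs − 38.5 kHz = 13.5 kHz.
Distinct values: {6 kHz, 13.5 kHz, 19.5 kHz, 25 kHz}.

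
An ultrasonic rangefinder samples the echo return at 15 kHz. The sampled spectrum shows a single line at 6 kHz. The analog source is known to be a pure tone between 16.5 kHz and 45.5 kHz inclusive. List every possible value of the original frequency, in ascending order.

Frequencies that alias to 6 kHz are k·fs ± 6 kHz for integer k ≥ 0.
k=0: 6 kHz.
k=1: 9 kHz, 21 kHz.
k=2: 24 kHz, 36 kHz.
k=3: 39 kHz, 51 kHz.
k=4: 54 kHz, 66 kHz.
Within [16.5 kHz, 45.5 kHz]: 21 kHz, 24 kHz, 36 kHz, 39 kHz.

21 kHz, 24 kHz, 36 kHz, 39 kHz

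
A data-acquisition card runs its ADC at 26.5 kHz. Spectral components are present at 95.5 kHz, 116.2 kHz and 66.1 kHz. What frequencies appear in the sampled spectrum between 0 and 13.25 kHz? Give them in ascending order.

fs/2 = 13.25 kHz.
95.5 kHz mod fs = 16 kHz.
16 kHz > fs/2 = 13.25 kHz, folds to fs − 16 kHz = 10.5 kHz.
116.2 kHz mod fs = 10.2 kHz.
10.2 kHz ≤ fs/2 = 13.25 kHz, appears at 10.2 kHz.
66.1 kHz mod fs = 13.1 kHz.
13.1 kHz ≤ fs/2 = 13.25 kHz, appears at 13.1 kHz.
Distinct values: {10.2 kHz, 10.5 kHz, 13.1 kHz}.

10.2 kHz, 10.5 kHz, 13.1 kHz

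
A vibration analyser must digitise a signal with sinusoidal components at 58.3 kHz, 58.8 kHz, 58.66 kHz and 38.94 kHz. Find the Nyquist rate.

Highest-frequency component: 58.8 kHz.
Nyquist rate = 2 × 58.8 kHz = 117.6 kHz.

117.6 kHz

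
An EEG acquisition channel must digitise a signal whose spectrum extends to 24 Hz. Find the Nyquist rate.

Nyquist rate = 2 × 24 Hz = 48 Hz.

48 Hz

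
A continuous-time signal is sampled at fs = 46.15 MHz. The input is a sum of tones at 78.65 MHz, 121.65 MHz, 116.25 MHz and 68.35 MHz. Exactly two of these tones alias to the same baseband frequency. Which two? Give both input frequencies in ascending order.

68.35 MHz, 116.25 MHz

fs/2 = 23.075 MHz.
78.65 MHz mod fs = 32.5 MHz.
32.5 MHz > fs/2 = 23.075 MHz, folds to fs − 32.5 MHz = 13.65 MHz.
121.65 MHz mod fs = 29.35 MHz.
29.35 MHz > fs/2 = 23.075 MHz, folds to fs − 29.35 MHz = 16.8 MHz.
116.25 MHz mod fs = 23.95 MHz.
23.95 MHz > fs/2 = 23.075 MHz, folds to fs − 23.95 MHz = 22.2 MHz.
68.35 MHz mod fs = 22.2 MHz.
22.2 MHz ≤ fs/2 = 23.075 MHz, appears at 22.2 MHz.
68.35 MHz and 116.25 MHz both map to 22.2 MHz.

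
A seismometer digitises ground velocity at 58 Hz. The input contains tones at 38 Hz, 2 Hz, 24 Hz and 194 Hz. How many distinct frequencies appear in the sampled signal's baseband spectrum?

3

fs/2 = 29 Hz.
38 Hz > fs/2 = 29 Hz, folds to fs − 38 Hz = 20 Hz.
2 Hz ≤ fs/2 = 29 Hz, passes unchanged.
24 Hz ≤ fs/2 = 29 Hz, passes unchanged.
194 Hz mod fs = 20 Hz.
20 Hz ≤ fs/2 = 29 Hz, appears at 20 Hz.
Distinct values: {2 Hz, 20 Hz, 24 Hz} → 3.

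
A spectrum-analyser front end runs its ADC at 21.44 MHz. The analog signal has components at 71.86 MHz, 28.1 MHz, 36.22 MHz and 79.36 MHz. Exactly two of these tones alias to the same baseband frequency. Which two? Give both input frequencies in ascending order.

fs/2 = 10.72 MHz.
71.86 MHz mod fs = 7.54 MHz.
7.54 MHz ≤ fs/2 = 10.72 MHz, appears at 7.54 MHz.
28.1 MHz mod fs = 6.66 MHz.
6.66 MHz ≤ fs/2 = 10.72 MHz, appears at 6.66 MHz.
36.22 MHz mod fs = 14.78 MHz.
14.78 MHz > fs/2 = 10.72 MHz, folds to fs − 14.78 MHz = 6.66 MHz.
79.36 MHz mod fs = 15.04 MHz.
15.04 MHz > fs/2 = 10.72 MHz, folds to fs − 15.04 MHz = 6.4 MHz.
28.1 MHz and 36.22 MHz both map to 6.66 MHz.

28.1 MHz, 36.22 MHz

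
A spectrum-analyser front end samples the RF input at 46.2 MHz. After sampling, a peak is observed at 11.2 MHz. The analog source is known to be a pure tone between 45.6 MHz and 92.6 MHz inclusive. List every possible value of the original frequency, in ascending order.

57.4 MHz, 81.2 MHz

Frequencies that alias to 11.2 MHz are k·fs ± 11.2 MHz for integer k ≥ 0.
k=0: 11.2 MHz.
k=1: 35 MHz, 57.4 MHz.
k=2: 81.2 MHz, 103.6 MHz.
k=3: 127.4 MHz, 149.8 MHz.
Within [45.6 MHz, 92.6 MHz]: 57.4 MHz, 81.2 MHz.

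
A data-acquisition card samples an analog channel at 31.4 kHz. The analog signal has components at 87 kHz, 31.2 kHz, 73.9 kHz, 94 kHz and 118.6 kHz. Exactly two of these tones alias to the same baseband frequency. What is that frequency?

0.2 kHz

fs/2 = 15.7 kHz.
87 kHz mod fs = 24.2 kHz.
24.2 kHz > fs/2 = 15.7 kHz, folds to fs − 24.2 kHz = 7.2 kHz.
31.2 kHz > fs/2 = 15.7 kHz, folds to fs − 31.2 kHz = 0.2 kHz.
73.9 kHz mod fs = 11.1 kHz.
11.1 kHz ≤ fs/2 = 15.7 kHz, appears at 11.1 kHz.
94 kHz mod fs = 31.2 kHz.
31.2 kHz > fs/2 = 15.7 kHz, folds to fs − 31.2 kHz = 0.2 kHz.
118.6 kHz mod fs = 24.4 kHz.
24.4 kHz > fs/2 = 15.7 kHz, folds to fs − 24.4 kHz = 7 kHz.
31.2 kHz and 94 kHz both map to 0.2 kHz.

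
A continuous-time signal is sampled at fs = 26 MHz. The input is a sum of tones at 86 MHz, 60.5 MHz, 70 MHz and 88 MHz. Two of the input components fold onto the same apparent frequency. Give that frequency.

fs/2 = 13 MHz.
86 MHz mod fs = 8 MHz.
8 MHz ≤ fs/2 = 13 MHz, appears at 8 MHz.
60.5 MHz mod fs = 8.5 MHz.
8.5 MHz ≤ fs/2 = 13 MHz, appears at 8.5 MHz.
70 MHz mod fs = 18 MHz.
18 MHz > fs/2 = 13 MHz, folds to fs − 18 MHz = 8 MHz.
88 MHz mod fs = 10 MHz.
10 MHz ≤ fs/2 = 13 MHz, appears at 10 MHz.
70 MHz and 86 MHz both map to 8 MHz.

8 MHz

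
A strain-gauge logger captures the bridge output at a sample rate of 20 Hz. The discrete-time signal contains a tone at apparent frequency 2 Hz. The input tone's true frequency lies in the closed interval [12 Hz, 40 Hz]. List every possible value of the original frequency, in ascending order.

18 Hz, 22 Hz, 38 Hz

Frequencies that alias to 2 Hz are k·fs ± 2 Hz for integer k ≥ 0.
k=0: 2 Hz.
k=1: 18 Hz, 22 Hz.
k=2: 38 Hz, 42 Hz.
k=3: 58 Hz, 62 Hz.
Within [12 Hz, 40 Hz]: 18 Hz, 22 Hz, 38 Hz.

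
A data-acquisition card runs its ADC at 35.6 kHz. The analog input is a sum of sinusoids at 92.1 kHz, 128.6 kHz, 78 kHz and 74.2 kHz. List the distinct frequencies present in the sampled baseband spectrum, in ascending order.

fs/2 = 17.8 kHz.
92.1 kHz mod fs = 20.9 kHz.
20.9 kHz > fs/2 = 17.8 kHz, folds to fs − 20.9 kHz = 14.7 kHz.
128.6 kHz mod fs = 21.8 kHz.
21.8 kHz > fs/2 = 17.8 kHz, folds to fs − 21.8 kHz = 13.8 kHz.
78 kHz mod fs = 6.8 kHz.
6.8 kHz ≤ fs/2 = 17.8 kHz, appears at 6.8 kHz.
74.2 kHz mod fs = 3 kHz.
3 kHz ≤ fs/2 = 17.8 kHz, appears at 3 kHz.
Distinct values: {3 kHz, 6.8 kHz, 13.8 kHz, 14.7 kHz}.

3 kHz, 6.8 kHz, 13.8 kHz, 14.7 kHz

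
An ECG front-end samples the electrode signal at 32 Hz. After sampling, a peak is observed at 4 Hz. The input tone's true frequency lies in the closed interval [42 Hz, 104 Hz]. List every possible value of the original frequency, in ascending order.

60 Hz, 68 Hz, 92 Hz, 100 Hz

Frequencies that alias to 4 Hz are k·fs ± 4 Hz for integer k ≥ 0.
k=0: 4 Hz.
k=1: 28 Hz, 36 Hz.
k=2: 60 Hz, 68 Hz.
k=3: 92 Hz, 100 Hz.
k=4: 124 Hz, 132 Hz.
Within [42 Hz, 104 Hz]: 60 Hz, 68 Hz, 92 Hz, 100 Hz.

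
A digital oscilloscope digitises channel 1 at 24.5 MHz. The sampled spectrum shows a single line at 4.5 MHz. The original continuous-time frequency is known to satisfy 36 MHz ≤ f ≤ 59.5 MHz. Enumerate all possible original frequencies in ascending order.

Frequencies that alias to 4.5 MHz are k·fs ± 4.5 MHz for integer k ≥ 0.
k=0: 4.5 MHz.
k=1: 20 MHz, 29 MHz.
k=2: 44.5 MHz, 53.5 MHz.
k=3: 69 MHz, 78 MHz.
Within [36 MHz, 59.5 MHz]: 44.5 MHz, 53.5 MHz.

44.5 MHz, 53.5 MHz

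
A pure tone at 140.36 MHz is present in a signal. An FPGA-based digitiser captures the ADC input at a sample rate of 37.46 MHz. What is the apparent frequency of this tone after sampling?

9.48 MHz

140.36 MHz mod fs = 27.98 MHz.
27.98 MHz > fs/2 = 18.73 MHz, folds to fs − 27.98 MHz = 9.48 MHz.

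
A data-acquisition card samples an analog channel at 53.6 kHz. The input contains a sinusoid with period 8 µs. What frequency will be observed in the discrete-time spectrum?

17.8 kHz

T = 8 µs → f = 1/T = 125 kHz.
125 kHz mod fs = 17.8 kHz.
17.8 kHz ≤ fs/2 = 26.8 kHz, appears at 17.8 kHz.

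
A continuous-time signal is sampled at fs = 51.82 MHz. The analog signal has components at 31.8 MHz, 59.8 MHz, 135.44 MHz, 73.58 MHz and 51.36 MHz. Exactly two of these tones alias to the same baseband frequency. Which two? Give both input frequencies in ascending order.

fs/2 = 25.91 MHz.
31.8 MHz > fs/2 = 25.91 MHz, folds to fs − 31.8 MHz = 20.02 MHz.
59.8 MHz mod fs = 7.98 MHz.
7.98 MHz ≤ fs/2 = 25.91 MHz, appears at 7.98 MHz.
135.44 MHz mod fs = 31.8 MHz.
31.8 MHz > fs/2 = 25.91 MHz, folds to fs − 31.8 MHz = 20.02 MHz.
73.58 MHz mod fs = 21.76 MHz.
21.76 MHz ≤ fs/2 = 25.91 MHz, appears at 21.76 MHz.
51.36 MHz > fs/2 = 25.91 MHz, folds to fs − 51.36 MHz = 0.46 MHz.
31.8 MHz and 135.44 MHz both map to 20.02 MHz.

31.8 MHz, 135.44 MHz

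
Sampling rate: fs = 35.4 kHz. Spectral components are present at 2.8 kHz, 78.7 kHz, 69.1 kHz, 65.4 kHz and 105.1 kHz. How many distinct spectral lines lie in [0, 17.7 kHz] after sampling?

fs/2 = 17.7 kHz.
2.8 kHz ≤ fs/2 = 17.7 kHz, passes unchanged.
78.7 kHz mod fs = 7.9 kHz.
7.9 kHz ≤ fs/2 = 17.7 kHz, appears at 7.9 kHz.
69.1 kHz mod fs = 33.7 kHz.
33.7 kHz > fs/2 = 17.7 kHz, folds to fs − 33.7 kHz = 1.7 kHz.
65.4 kHz mod fs = 30 kHz.
30 kHz > fs/2 = 17.7 kHz, folds to fs − 30 kHz = 5.4 kHz.
105.1 kHz mod fs = 34.3 kHz.
34.3 kHz > fs/2 = 17.7 kHz, folds to fs − 34.3 kHz = 1.1 kHz.
Distinct values: {1.1 kHz, 1.7 kHz, 2.8 kHz, 5.4 kHz, 7.9 kHz} → 5.

5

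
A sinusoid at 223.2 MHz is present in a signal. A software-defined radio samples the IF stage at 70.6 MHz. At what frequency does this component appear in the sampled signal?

11.4 MHz

223.2 MHz mod fs = 11.4 MHz.
11.4 MHz ≤ fs/2 = 35.3 MHz, appears at 11.4 MHz.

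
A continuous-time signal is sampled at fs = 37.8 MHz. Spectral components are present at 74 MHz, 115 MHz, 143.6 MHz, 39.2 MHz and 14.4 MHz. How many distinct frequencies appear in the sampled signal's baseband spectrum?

4

fs/2 = 18.9 MHz.
74 MHz mod fs = 36.2 MHz.
36.2 MHz > fs/2 = 18.9 MHz, folds to fs − 36.2 MHz = 1.6 MHz.
115 MHz mod fs = 1.6 MHz.
1.6 MHz ≤ fs/2 = 18.9 MHz, appears at 1.6 MHz.
143.6 MHz mod fs = 30.2 MHz.
30.2 MHz > fs/2 = 18.9 MHz, folds to fs − 30.2 MHz = 7.6 MHz.
39.2 MHz mod fs = 1.4 MHz.
1.4 MHz ≤ fs/2 = 18.9 MHz, appears at 1.4 MHz.
14.4 MHz ≤ fs/2 = 18.9 MHz, passes unchanged.
Distinct values: {1.4 MHz, 1.6 MHz, 7.6 MHz, 14.4 MHz} → 4.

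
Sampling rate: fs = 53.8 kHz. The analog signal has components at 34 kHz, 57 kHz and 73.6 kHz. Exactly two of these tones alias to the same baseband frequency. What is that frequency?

fs/2 = 26.9 kHz.
34 kHz > fs/2 = 26.9 kHz, folds to fs − 34 kHz = 19.8 kHz.
57 kHz mod fs = 3.2 kHz.
3.2 kHz ≤ fs/2 = 26.9 kHz, appears at 3.2 kHz.
73.6 kHz mod fs = 19.8 kHz.
19.8 kHz ≤ fs/2 = 26.9 kHz, appears at 19.8 kHz.
34 kHz and 73.6 kHz both map to 19.8 kHz.

19.8 kHz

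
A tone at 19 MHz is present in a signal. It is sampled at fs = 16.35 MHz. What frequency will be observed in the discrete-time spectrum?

19 MHz mod fs = 2.65 MHz.
2.65 MHz ≤ fs/2 = 8.175 MHz, appears at 2.65 MHz.

2.65 MHz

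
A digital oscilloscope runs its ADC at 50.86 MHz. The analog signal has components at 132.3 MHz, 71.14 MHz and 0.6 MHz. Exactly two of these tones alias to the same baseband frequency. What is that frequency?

20.28 MHz

fs/2 = 25.43 MHz.
132.3 MHz mod fs = 30.58 MHz.
30.58 MHz > fs/2 = 25.43 MHz, folds to fs − 30.58 MHz = 20.28 MHz.
71.14 MHz mod fs = 20.28 MHz.
20.28 MHz ≤ fs/2 = 25.43 MHz, appears at 20.28 MHz.
0.6 MHz ≤ fs/2 = 25.43 MHz, passes unchanged.
71.14 MHz and 132.3 MHz both map to 20.28 MHz.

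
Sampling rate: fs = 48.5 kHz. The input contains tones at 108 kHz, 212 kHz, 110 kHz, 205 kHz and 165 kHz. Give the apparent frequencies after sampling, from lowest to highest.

fs/2 = 24.25 kHz.
108 kHz mod fs = 11 kHz.
11 kHz ≤ fs/2 = 24.25 kHz, appears at 11 kHz.
212 kHz mod fs = 18 kHz.
18 kHz ≤ fs/2 = 24.25 kHz, appears at 18 kHz.
110 kHz mod fs = 13 kHz.
13 kHz ≤ fs/2 = 24.25 kHz, appears at 13 kHz.
205 kHz mod fs = 11 kHz.
11 kHz ≤ fs/2 = 24.25 kHz, appears at 11 kHz.
165 kHz mod fs = 19.5 kHz.
19.5 kHz ≤ fs/2 = 24.25 kHz, appears at 19.5 kHz.
Distinct values: {11 kHz, 13 kHz, 18 kHz, 19.5 kHz}.

11 kHz, 13 kHz, 18 kHz, 19.5 kHz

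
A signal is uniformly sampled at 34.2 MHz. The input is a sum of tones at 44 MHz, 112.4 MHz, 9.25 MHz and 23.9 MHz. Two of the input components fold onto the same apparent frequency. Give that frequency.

9.8 MHz

fs/2 = 17.1 MHz.
44 MHz mod fs = 9.8 MHz.
9.8 MHz ≤ fs/2 = 17.1 MHz, appears at 9.8 MHz.
112.4 MHz mod fs = 9.8 MHz.
9.8 MHz ≤ fs/2 = 17.1 MHz, appears at 9.8 MHz.
9.25 MHz ≤ fs/2 = 17.1 MHz, passes unchanged.
23.9 MHz > fs/2 = 17.1 MHz, folds to fs − 23.9 MHz = 10.3 MHz.
44 MHz and 112.4 MHz both map to 9.8 MHz.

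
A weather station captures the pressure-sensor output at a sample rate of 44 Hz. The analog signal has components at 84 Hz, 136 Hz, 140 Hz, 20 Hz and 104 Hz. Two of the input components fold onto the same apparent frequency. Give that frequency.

4 Hz

fs/2 = 22 Hz.
84 Hz mod fs = 40 Hz.
40 Hz > fs/2 = 22 Hz, folds to fs − 40 Hz = 4 Hz.
136 Hz mod fs = 4 Hz.
4 Hz ≤ fs/2 = 22 Hz, appears at 4 Hz.
140 Hz mod fs = 8 Hz.
8 Hz ≤ fs/2 = 22 Hz, appears at 8 Hz.
20 Hz ≤ fs/2 = 22 Hz, passes unchanged.
104 Hz mod fs = 16 Hz.
16 Hz ≤ fs/2 = 22 Hz, appears at 16 Hz.
84 Hz and 136 Hz both map to 4 Hz.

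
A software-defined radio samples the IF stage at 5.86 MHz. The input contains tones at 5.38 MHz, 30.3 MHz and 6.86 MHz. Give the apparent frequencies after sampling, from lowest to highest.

0.48 MHz, 1 MHz

fs/2 = 2.93 MHz.
5.38 MHz > fs/2 = 2.93 MHz, folds to fs − 5.38 MHz = 0.48 MHz.
30.3 MHz mod fs = 1 MHz.
1 MHz ≤ fs/2 = 2.93 MHz, appears at 1 MHz.
6.86 MHz mod fs = 1 MHz.
1 MHz ≤ fs/2 = 2.93 MHz, appears at 1 MHz.
Distinct values: {0.48 MHz, 1 MHz}.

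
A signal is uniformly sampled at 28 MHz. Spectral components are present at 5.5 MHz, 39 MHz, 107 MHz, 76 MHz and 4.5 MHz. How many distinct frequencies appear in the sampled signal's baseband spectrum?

5

fs/2 = 14 MHz.
5.5 MHz ≤ fs/2 = 14 MHz, passes unchanged.
39 MHz mod fs = 11 MHz.
11 MHz ≤ fs/2 = 14 MHz, appears at 11 MHz.
107 MHz mod fs = 23 MHz.
23 MHz > fs/2 = 14 MHz, folds to fs − 23 MHz = 5 MHz.
76 MHz mod fs = 20 MHz.
20 MHz > fs/2 = 14 MHz, folds to fs − 20 MHz = 8 MHz.
4.5 MHz ≤ fs/2 = 14 MHz, passes unchanged.
Distinct values: {4.5 MHz, 5 MHz, 5.5 MHz, 8 MHz, 11 MHz} → 5.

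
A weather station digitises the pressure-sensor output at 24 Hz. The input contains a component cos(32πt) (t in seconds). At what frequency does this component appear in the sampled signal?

8 Hz

ω = 32π rad/s → f = ω/(2π) = 16 Hz.
16 Hz > fs/2 = 12 Hz, folds to fs − 16 Hz = 8 Hz.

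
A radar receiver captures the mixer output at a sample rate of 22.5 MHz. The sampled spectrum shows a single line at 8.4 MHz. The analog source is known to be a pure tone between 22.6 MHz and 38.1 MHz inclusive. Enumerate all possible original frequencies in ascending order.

Frequencies that alias to 8.4 MHz are k·fs ± 8.4 MHz for integer k ≥ 0.
k=0: 8.4 MHz.
k=1: 14.1 MHz, 30.9 MHz.
k=2: 36.6 MHz, 53.4 MHz.
k=3: 59.1 MHz, 75.9 MHz.
Within [22.6 MHz, 38.1 MHz]: 30.9 MHz, 36.6 MHz.

30.9 MHz, 36.6 MHz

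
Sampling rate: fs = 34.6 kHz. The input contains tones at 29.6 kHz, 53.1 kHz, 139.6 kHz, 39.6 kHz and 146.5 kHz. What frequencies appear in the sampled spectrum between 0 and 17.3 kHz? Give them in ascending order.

fs/2 = 17.3 kHz.
29.6 kHz > fs/2 = 17.3 kHz, folds to fs − 29.6 kHz = 5 kHz.
53.1 kHz mod fs = 18.5 kHz.
18.5 kHz > fs/2 = 17.3 kHz, folds to fs − 18.5 kHz = 16.1 kHz.
139.6 kHz mod fs = 1.2 kHz.
1.2 kHz ≤ fs/2 = 17.3 kHz, appears at 1.2 kHz.
39.6 kHz mod fs = 5 kHz.
5 kHz ≤ fs/2 = 17.3 kHz, appears at 5 kHz.
146.5 kHz mod fs = 8.1 kHz.
8.1 kHz ≤ fs/2 = 17.3 kHz, appears at 8.1 kHz.
Distinct values: {1.2 kHz, 5 kHz, 8.1 kHz, 16.1 kHz}.

1.2 kHz, 5 kHz, 8.1 kHz, 16.1 kHz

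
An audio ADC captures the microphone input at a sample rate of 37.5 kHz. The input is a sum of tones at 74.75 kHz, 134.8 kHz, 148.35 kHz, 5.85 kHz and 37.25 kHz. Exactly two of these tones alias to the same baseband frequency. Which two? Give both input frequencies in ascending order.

fs/2 = 18.75 kHz.
74.75 kHz mod fs = 37.25 kHz.
37.25 kHz > fs/2 = 18.75 kHz, folds to fs − 37.25 kHz = 0.25 kHz.
134.8 kHz mod fs = 22.3 kHz.
22.3 kHz > fs/2 = 18.75 kHz, folds to fs − 22.3 kHz = 15.2 kHz.
148.35 kHz mod fs = 35.85 kHz.
35.85 kHz > fs/2 = 18.75 kHz, folds to fs − 35.85 kHz = 1.65 kHz.
5.85 kHz ≤ fs/2 = 18.75 kHz, passes unchanged.
37.25 kHz > fs/2 = 18.75 kHz, folds to fs − 37.25 kHz = 0.25 kHz.
37.25 kHz and 74.75 kHz both map to 0.25 kHz.

37.25 kHz, 74.75 kHz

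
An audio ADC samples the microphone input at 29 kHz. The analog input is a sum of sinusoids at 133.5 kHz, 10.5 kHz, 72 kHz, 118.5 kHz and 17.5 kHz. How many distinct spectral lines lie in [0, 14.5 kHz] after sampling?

fs/2 = 14.5 kHz.
133.5 kHz mod fs = 17.5 kHz.
17.5 kHz > fs/2 = 14.5 kHz, folds to fs − 17.5 kHz = 11.5 kHz.
10.5 kHz ≤ fs/2 = 14.5 kHz, passes unchanged.
72 kHz mod fs = 14 kHz.
14 kHz ≤ fs/2 = 14.5 kHz, appears at 14 kHz.
118.5 kHz mod fs = 2.5 kHz.
2.5 kHz ≤ fs/2 = 14.5 kHz, appears at 2.5 kHz.
17.5 kHz > fs/2 = 14.5 kHz, folds to fs − 17.5 kHz = 11.5 kHz.
Distinct values: {2.5 kHz, 10.5 kHz, 11.5 kHz, 14 kHz} → 4.

4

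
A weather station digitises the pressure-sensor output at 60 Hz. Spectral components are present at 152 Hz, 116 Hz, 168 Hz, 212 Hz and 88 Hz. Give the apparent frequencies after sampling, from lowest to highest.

4 Hz, 12 Hz, 28 Hz

fs/2 = 30 Hz.
152 Hz mod fs = 32 Hz.
32 Hz > fs/2 = 30 Hz, folds to fs − 32 Hz = 28 Hz.
116 Hz mod fs = 56 Hz.
56 Hz > fs/2 = 30 Hz, folds to fs − 56 Hz = 4 Hz.
168 Hz mod fs = 48 Hz.
48 Hz > fs/2 = 30 Hz, folds to fs − 48 Hz = 12 Hz.
212 Hz mod fs = 32 Hz.
32 Hz > fs/2 = 30 Hz, folds to fs − 32 Hz = 28 Hz.
88 Hz mod fs = 28 Hz.
28 Hz ≤ fs/2 = 30 Hz, appears at 28 Hz.
Distinct values: {4 Hz, 12 Hz, 28 Hz}.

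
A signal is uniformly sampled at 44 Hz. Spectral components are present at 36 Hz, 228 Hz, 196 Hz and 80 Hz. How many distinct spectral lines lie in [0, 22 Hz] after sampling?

2

fs/2 = 22 Hz.
36 Hz > fs/2 = 22 Hz, folds to fs − 36 Hz = 8 Hz.
228 Hz mod fs = 8 Hz.
8 Hz ≤ fs/2 = 22 Hz, appears at 8 Hz.
196 Hz mod fs = 20 Hz.
20 Hz ≤ fs/2 = 22 Hz, appears at 20 Hz.
80 Hz mod fs = 36 Hz.
36 Hz > fs/2 = 22 Hz, folds to fs − 36 Hz = 8 Hz.
Distinct values: {8 Hz, 20 Hz} → 2.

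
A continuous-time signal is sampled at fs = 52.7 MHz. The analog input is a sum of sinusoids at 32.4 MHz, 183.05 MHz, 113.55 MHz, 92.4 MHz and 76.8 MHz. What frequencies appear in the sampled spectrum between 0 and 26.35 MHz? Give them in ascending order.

fs/2 = 26.35 MHz.
32.4 MHz > fs/2 = 26.35 MHz, folds to fs − 32.4 MHz = 20.3 MHz.
183.05 MHz mod fs = 24.95 MHz.
24.95 MHz ≤ fs/2 = 26.35 MHz, appears at 24.95 MHz.
113.55 MHz mod fs = 8.15 MHz.
8.15 MHz ≤ fs/2 = 26.35 MHz, appears at 8.15 MHz.
92.4 MHz mod fs = 39.7 MHz.
39.7 MHz > fs/2 = 26.35 MHz, folds to fs − 39.7 MHz = 13 MHz.
76.8 MHz mod fs = 24.1 MHz.
24.1 MHz ≤ fs/2 = 26.35 MHz, appears at 24.1 MHz.
Distinct values: {8.15 MHz, 13 MHz, 20.3 MHz, 24.1 MHz, 24.95 MHz}.

8.15 MHz, 13 MHz, 20.3 MHz, 24.1 MHz, 24.95 MHz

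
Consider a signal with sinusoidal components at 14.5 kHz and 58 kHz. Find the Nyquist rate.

Highest-frequency component: 58 kHz.
Nyquist rate = 2 × 58 kHz = 116 kHz.

116 kHz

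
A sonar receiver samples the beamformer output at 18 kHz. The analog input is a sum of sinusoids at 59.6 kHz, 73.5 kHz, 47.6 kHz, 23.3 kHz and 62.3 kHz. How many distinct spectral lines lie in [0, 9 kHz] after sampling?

5

fs/2 = 9 kHz.
59.6 kHz mod fs = 5.6 kHz.
5.6 kHz ≤ fs/2 = 9 kHz, appears at 5.6 kHz.
73.5 kHz mod fs = 1.5 kHz.
1.5 kHz ≤ fs/2 = 9 kHz, appears at 1.5 kHz.
47.6 kHz mod fs = 11.6 kHz.
11.6 kHz > fs/2 = 9 kHz, folds to fs − 11.6 kHz = 6.4 kHz.
23.3 kHz mod fs = 5.3 kHz.
5.3 kHz ≤ fs/2 = 9 kHz, appears at 5.3 kHz.
62.3 kHz mod fs = 8.3 kHz.
8.3 kHz ≤ fs/2 = 9 kHz, appears at 8.3 kHz.
Distinct values: {1.5 kHz, 5.3 kHz, 5.6 kHz, 6.4 kHz, 8.3 kHz} → 5.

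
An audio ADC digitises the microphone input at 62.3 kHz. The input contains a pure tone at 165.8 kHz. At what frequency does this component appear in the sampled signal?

165.8 kHz mod fs = 41.2 kHz.
41.2 kHz > fs/2 = 31.15 kHz, folds to fs − 41.2 kHz = 21.1 kHz.

21.1 kHz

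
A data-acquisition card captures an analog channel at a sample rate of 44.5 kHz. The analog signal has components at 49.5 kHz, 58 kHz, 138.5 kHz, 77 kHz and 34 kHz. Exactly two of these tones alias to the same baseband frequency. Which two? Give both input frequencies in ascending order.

49.5 kHz, 138.5 kHz

fs/2 = 22.25 kHz.
49.5 kHz mod fs = 5 kHz.
5 kHz ≤ fs/2 = 22.25 kHz, appears at 5 kHz.
58 kHz mod fs = 13.5 kHz.
13.5 kHz ≤ fs/2 = 22.25 kHz, appears at 13.5 kHz.
138.5 kHz mod fs = 5 kHz.
5 kHz ≤ fs/2 = 22.25 kHz, appears at 5 kHz.
77 kHz mod fs = 32.5 kHz.
32.5 kHz > fs/2 = 22.25 kHz, folds to fs − 32.5 kHz = 12 kHz.
34 kHz > fs/2 = 22.25 kHz, folds to fs − 34 kHz = 10.5 kHz.
49.5 kHz and 138.5 kHz both map to 5 kHz.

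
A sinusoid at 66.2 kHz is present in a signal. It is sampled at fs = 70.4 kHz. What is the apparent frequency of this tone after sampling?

4.2 kHz

66.2 kHz > fs/2 = 35.2 kHz, folds to fs − 66.2 kHz = 4.2 kHz.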